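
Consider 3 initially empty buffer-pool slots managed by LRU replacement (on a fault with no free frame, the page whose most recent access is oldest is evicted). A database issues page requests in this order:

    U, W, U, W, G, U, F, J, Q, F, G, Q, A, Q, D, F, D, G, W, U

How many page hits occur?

U → fault, frames [U]
W → fault, frames [U, W]
U → hit
W → hit
G → fault, frames [U, W, G]
U → hit
F → fault, evict W, frames [G, U, F]
J → fault, evict G, frames [U, F, J]
Q → fault, evict U, frames [F, J, Q]
F → hit
G → fault, evict J, frames [Q, F, G]
Q → hit
A → fault, evict F, frames [G, Q, A]
Q → hit
D → fault, evict G, frames [A, Q, D]
F → fault, evict A, frames [Q, D, F]
D → hit
G → fault, evict Q, frames [F, D, G]
W → fault, evict F, frames [D, G, W]
U → fault, evict D, frames [G, W, U]
Hits: 7.

7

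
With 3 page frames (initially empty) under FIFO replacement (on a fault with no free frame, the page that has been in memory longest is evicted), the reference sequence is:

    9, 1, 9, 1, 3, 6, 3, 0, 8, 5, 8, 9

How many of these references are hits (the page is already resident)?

4

9 -> fault, frames [9]
1 -> fault, frames [9, 1]
9 -> hit
1 -> hit
3 -> fault, frames [9, 1, 3]
6 -> fault, evict 9, frames [1, 3, 6]
3 -> hit
0 -> fault, evict 1, frames [3, 6, 0]
8 -> fault, evict 3, frames [6, 0, 8]
5 -> fault, evict 6, frames [0, 8, 5]
8 -> hit
9 -> fault, evict 0, frames [8, 5, 9]
Hits: 4.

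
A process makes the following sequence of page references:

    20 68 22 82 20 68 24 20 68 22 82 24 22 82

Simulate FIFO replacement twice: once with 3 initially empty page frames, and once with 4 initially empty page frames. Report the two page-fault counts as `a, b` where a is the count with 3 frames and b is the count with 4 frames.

9, 10

3 frames: F F F F F F F . . F F . . . → 9 faults.
4 frames: F F F F . . F F F F F F . . → 10 faults.
10 > 9: adding a frame increased faults — Belady's anomaly.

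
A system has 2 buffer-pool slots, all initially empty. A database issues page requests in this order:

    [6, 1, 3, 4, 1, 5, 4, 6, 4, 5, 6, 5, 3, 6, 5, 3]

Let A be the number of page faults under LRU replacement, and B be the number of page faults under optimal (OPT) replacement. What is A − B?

Under LRU: F F F F F F F F . F F . F F F F → 14 faults.
Under OPT: F F F F . F . F . F . . F . F . → 9 faults.
A − B = 14 − 9 = 5.

5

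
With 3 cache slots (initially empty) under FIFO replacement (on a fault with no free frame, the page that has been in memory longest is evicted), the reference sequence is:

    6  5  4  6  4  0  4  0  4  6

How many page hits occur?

6 → fault, frames {6}
5 → fault, frames {6,5}
4 → fault, frames {6,5,4}
6 → hit
4 → hit
0 → fault, evict 6, frames {5,4,0}
4 → hit
0 → hit
4 → hit
6 → fault, evict 5, frames {4,0,6}
Hits: 5.

5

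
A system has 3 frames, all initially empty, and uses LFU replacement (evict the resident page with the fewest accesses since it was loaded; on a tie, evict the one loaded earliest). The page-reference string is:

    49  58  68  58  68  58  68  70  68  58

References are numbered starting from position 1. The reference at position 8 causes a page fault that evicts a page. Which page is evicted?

pos 1: 49 -> miss, frames [49]
pos 2: 58 -> miss, frames [49, 58]
pos 3: 68 -> miss, frames [49, 58, 68]
pos 4: 58 -> hit
pos 5: 68 -> hit
pos 6: 58 -> hit
pos 7: 68 -> hit
pos 8: 70 -> miss, evict 49, frames [58, 68, 70]
At position 8, page 49 is evicted.

49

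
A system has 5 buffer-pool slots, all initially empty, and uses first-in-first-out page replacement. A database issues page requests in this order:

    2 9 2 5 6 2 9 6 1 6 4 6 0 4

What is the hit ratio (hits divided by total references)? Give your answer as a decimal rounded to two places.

0.50

2 -> fault, frames [2]
9 -> fault, frames [2, 9]
2 -> hit
5 -> fault, frames [2, 9, 5]
6 -> fault, frames [2, 9, 5, 6]
2 -> hit
9 -> hit
6 -> hit
1 -> fault, frames [2, 9, 5, 6, 1]
6 -> hit
4 -> fault, evict 2, frames [9, 5, 6, 1, 4]
6 -> hit
0 -> fault, evict 9, frames [5, 6, 1, 4, 0]
4 -> hit
Hits: 7 of 14 references → 7/14 = 0.5000.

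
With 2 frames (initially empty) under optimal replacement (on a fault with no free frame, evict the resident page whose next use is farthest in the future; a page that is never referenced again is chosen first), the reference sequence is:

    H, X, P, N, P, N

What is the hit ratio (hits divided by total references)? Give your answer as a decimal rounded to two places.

0.33

H: miss, frames [H]
X: miss, frames [H, X]
P: miss, evict X, frames [H, P]
N: miss, evict H, frames [P, N]
P: hit
N: hit
Hits: 2 of 6 references → 2/6 = 0.3333.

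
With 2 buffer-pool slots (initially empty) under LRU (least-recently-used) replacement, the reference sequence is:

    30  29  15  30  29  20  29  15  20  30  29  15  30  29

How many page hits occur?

30 -> fault, frames [30]
29 -> fault, frames [30, 29]
15 -> fault, evict 30, frames [29, 15]
30 -> fault, evict 29, frames [15, 30]
29 -> fault, evict 15, frames [30, 29]
20 -> fault, evict 30, frames [29, 20]
29 -> hit
15 -> fault, evict 20, frames [29, 15]
20 -> fault, evict 29, frames [15, 20]
30 -> fault, evict 15, frames [20, 30]
29 -> fault, evict 20, frames [30, 29]
15 -> fault, evict 30, frames [29, 15]
30 -> fault, evict 29, frames [15, 30]
29 -> fault, evict 15, frames [30, 29]
Hits: 1.

1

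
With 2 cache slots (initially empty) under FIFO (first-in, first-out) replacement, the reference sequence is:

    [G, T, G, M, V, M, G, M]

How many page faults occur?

6

G → fault, frames {G}
T → fault, frames {G,T}
G → hit
M → fault, evict G, frames {T,M}
V → fault, evict T, frames {M,V}
M → hit
G → fault, evict M, frames {V,G}
M → fault, evict V, frames {G,M}
Page faults: 6.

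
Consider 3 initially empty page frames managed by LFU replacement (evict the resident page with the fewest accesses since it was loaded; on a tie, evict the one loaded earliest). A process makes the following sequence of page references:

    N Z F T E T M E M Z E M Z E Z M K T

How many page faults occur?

N → miss, frames (N)
Z → miss, frames (N Z)
F → miss, frames (N Z F)
T → miss, evict N, frames (Z F T)
E → miss, evict Z, frames (F T E)
T → hit
M → miss, evict F, frames (T E M)
E → hit
M → hit
Z → miss, evict T, frames (E M Z)
E → hit
M → hit
Z → hit
E → hit
Z → hit
M → hit
K → miss, evict Z, frames (E M K)
T → miss, evict K, frames (E M T)
Page faults: 9.

9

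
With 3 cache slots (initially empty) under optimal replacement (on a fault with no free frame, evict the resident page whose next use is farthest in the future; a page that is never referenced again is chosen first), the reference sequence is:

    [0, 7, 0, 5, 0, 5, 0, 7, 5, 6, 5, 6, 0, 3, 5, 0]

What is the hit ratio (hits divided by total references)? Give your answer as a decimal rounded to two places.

0.69

0: fault, frames (0)
7: fault, frames (0 7)
0: hit
5: fault, frames (0 7 5)
0: hit
5: hit
0: hit
7: hit
5: hit
6: fault, evict 7, frames (0 5 6)
5: hit
6: hit
0: hit
3: fault, evict 6, frames (0 5 3)
5: hit
0: hit
Hits: 11 of 16 references → 11/16 = 0.6875.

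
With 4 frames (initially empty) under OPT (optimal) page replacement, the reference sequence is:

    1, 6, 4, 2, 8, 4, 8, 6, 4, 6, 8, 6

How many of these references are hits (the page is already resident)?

7

1 → fault, frames [1]
6 → fault, frames [1, 6]
4 → fault, frames [1, 6, 4]
2 → fault, frames [1, 6, 4, 2]
8 → fault, evict 2, frames [1, 6, 4, 8]
4 → hit
8 → hit
6 → hit
4 → hit
6 → hit
8 → hit
6 → hit
Hits: 7.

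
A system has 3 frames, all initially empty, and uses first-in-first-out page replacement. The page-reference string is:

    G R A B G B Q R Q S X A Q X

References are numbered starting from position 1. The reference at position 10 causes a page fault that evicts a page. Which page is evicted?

G

pos 1: G: fault, frames [G]
pos 2: R: fault, frames [G, R]
pos 3: A: fault, frames [G, R, A]
pos 4: B: fault, evict G, frames [R, A, B]
pos 5: G: fault, evict R, frames [A, B, G]
pos 6: B: hit
pos 7: Q: fault, evict A, frames [B, G, Q]
pos 8: R: fault, evict B, frames [G, Q, R]
pos 9: Q: hit
pos 10: S: fault, evict G, frames [Q, R, S]
At position 10, page G is evicted.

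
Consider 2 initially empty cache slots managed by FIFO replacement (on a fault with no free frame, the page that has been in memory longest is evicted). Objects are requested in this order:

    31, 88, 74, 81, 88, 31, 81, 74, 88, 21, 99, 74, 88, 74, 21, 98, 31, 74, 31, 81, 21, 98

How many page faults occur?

31 -> miss, frames {31}
88 -> miss, frames {31,88}
74 -> miss, evict 31, frames {88,74}
81 -> miss, evict 88, frames {74,81}
88 -> miss, evict 74, frames {81,88}
31 -> miss, evict 81, frames {88,31}
81 -> miss, evict 88, frames {31,81}
74 -> miss, evict 31, frames {81,74}
88 -> miss, evict 81, frames {74,88}
21 -> miss, evict 74, frames {88,21}
99 -> miss, evict 88, frames {21,99}
74 -> miss, evict 21, frames {99,74}
88 -> miss, evict 99, frames {74,88}
74 -> hit
21 -> miss, evict 74, frames {88,21}
98 -> miss, evict 88, frames {21,98}
31 -> miss, evict 21, frames {98,31}
74 -> miss, evict 98, frames {31,74}
31 -> hit
81 -> miss, evict 31, frames {74,81}
21 -> miss, evict 74, frames {81,21}
98 -> miss, evict 81, frames {21,98}
Page faults: 20.

20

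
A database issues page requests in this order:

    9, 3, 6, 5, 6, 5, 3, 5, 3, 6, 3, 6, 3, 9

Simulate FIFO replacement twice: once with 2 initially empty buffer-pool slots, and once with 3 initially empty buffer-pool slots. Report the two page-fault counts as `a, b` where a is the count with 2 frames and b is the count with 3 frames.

7, 5

2 frames: F F F F . . F . . F . . . F → 7 faults.
3 frames: F F F F . . . . . . . . . F → 5 faults.
5 < 7: adding a frame reduced faults, as is typical.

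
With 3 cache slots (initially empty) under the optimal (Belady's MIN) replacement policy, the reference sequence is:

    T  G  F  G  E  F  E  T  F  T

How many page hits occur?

6

T → fault, frames [T]
G → fault, frames [T, G]
F → fault, frames [T, G, F]
G → hit
E → fault, evict G, frames [T, F, E]
F → hit
E → hit
T → hit
F → hit
T → hit
Hits: 6.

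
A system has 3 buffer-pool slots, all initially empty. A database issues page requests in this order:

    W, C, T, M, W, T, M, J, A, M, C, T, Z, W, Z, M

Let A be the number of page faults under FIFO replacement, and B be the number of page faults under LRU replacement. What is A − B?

Under FIFO: F F F F F . . F F F F F F F . F → 13 faults.
Under LRU: F F F F F . . F F . F F F F . F → 12 faults.
A − B = 13 − 12 = 1.

1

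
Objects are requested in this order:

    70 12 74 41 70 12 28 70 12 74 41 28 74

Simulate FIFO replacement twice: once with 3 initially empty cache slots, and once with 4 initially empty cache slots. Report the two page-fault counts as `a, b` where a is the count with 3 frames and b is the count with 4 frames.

9, 10

3 frames: F F F F F F F . . F F . . → 9 faults.
4 frames: F F F F . . F F F F F F . → 10 faults.
10 > 9: adding a frame increased faults — Belady's anomaly.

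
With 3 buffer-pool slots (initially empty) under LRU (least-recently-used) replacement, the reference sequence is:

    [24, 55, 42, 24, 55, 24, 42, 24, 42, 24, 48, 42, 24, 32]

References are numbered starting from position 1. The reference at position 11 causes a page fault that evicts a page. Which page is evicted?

pos 1: 24 → miss, frames (24)
pos 2: 55 → miss, frames (24 55)
pos 3: 42 → miss, frames (24 55 42)
pos 4: 24 → hit
pos 5: 55 → hit
pos 6: 24 → hit
pos 7: 42 → hit
pos 8: 24 → hit
pos 9: 42 → hit
pos 10: 24 → hit
pos 11: 48 → miss, evict 55, frames (42 24 48)
At position 11, page 55 is evicted.

55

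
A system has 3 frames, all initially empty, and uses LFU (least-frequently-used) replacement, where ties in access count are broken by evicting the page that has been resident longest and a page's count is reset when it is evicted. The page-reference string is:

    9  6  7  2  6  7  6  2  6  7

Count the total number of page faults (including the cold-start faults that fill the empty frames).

4

9 -> miss, frames {9}
6 -> miss, frames {9,6}
7 -> miss, frames {9,6,7}
2 -> miss, evict 9, frames {6,7,2}
6 -> hit
7 -> hit
6 -> hit
2 -> hit
6 -> hit
7 -> hit
Page faults: 4.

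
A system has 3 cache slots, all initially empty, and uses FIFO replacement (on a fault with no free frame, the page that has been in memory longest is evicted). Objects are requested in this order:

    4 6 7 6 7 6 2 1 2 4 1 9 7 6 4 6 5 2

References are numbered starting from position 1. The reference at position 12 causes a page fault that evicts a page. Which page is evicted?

pos 1: 4 → fault, frames (4)
pos 2: 6 → fault, frames (4 6)
pos 3: 7 → fault, frames (4 6 7)
pos 4: 6 → hit
pos 5: 7 → hit
pos 6: 6 → hit
pos 7: 2 → fault, evict 4, frames (6 7 2)
pos 8: 1 → fault, evict 6, frames (7 2 1)
pos 9: 2 → hit
pos 10: 4 → fault, evict 7, frames (2 1 4)
pos 11: 1 → hit
pos 12: 9 → fault, evict 2, frames (1 4 9)
At position 12, page 2 is evicted.

2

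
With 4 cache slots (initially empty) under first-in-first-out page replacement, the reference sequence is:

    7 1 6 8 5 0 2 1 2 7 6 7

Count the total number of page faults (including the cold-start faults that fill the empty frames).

10

7 → miss, frames {7}
1 → miss, frames {7,1}
6 → miss, frames {7,1,6}
8 → miss, frames {7,1,6,8}
5 → miss, evict 7, frames {1,6,8,5}
0 → miss, evict 1, frames {6,8,5,0}
2 → miss, evict 6, frames {8,5,0,2}
1 → miss, evict 8, frames {5,0,2,1}
2 → hit
7 → miss, evict 5, frames {0,2,1,7}
6 → miss, evict 0, frames {2,1,7,6}
7 → hit
Page faults: 10.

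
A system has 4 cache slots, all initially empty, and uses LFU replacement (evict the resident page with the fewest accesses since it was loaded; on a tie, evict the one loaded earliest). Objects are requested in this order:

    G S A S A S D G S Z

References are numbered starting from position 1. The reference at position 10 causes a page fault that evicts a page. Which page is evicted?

D

pos 1: G -> miss, frames {G}
pos 2: S -> miss, frames {G,S}
pos 3: A -> miss, frames {G,S,A}
pos 4: S -> hit
pos 5: A -> hit
pos 6: S -> hit
pos 7: D -> miss, frames {G,S,A,D}
pos 8: G -> hit
pos 9: S -> hit
pos 10: Z -> miss, evict D, frames {G,S,A,Z}
At position 10, page D is evicted.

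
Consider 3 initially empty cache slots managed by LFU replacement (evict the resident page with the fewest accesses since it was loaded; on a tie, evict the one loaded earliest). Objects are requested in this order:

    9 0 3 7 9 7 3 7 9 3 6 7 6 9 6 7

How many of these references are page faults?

9 -> miss, frames {9}
0 -> miss, frames {9,0}
3 -> miss, frames {9,0,3}
7 -> miss, evict 9, frames {0,3,7}
9 -> miss, evict 0, frames {3,7,9}
7 -> hit
3 -> hit
7 -> hit
9 -> hit
3 -> hit
6 -> miss, evict 9, frames {3,7,6}
7 -> hit
6 -> hit
9 -> miss, evict 6, frames {3,7,9}
6 -> miss, evict 9, frames {3,7,6}
7 -> hit
Page faults: 8.

8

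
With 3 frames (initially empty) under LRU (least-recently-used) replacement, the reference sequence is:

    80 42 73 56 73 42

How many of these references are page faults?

80 -> fault, frames (80)
42 -> fault, frames (80 42)
73 -> fault, frames (80 42 73)
56 -> fault, evict 80, frames (42 73 56)
73 -> hit
42 -> hit
Page faults: 4.

4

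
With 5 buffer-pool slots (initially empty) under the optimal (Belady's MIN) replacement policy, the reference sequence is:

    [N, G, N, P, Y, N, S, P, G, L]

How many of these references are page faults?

N -> miss, frames (N)
G -> miss, frames (N G)
N -> hit
P -> miss, frames (N G P)
Y -> miss, frames (N G P Y)
N -> hit
S -> miss, frames (N G P Y S)
P -> hit
G -> hit
L -> miss, evict S, frames (N G P Y L)
Page faults: 6.

6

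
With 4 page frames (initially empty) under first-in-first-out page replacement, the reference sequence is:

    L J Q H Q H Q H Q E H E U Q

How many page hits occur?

L → fault, frames {L}
J → fault, frames {L,J}
Q → fault, frames {L,J,Q}
H → fault, frames {L,J,Q,H}
Q → hit
H → hit
Q → hit
H → hit
Q → hit
E → fault, evict L, frames {J,Q,H,E}
H → hit
E → hit
U → fault, evict J, frames {Q,H,E,U}
Q → hit
Hits: 8.

8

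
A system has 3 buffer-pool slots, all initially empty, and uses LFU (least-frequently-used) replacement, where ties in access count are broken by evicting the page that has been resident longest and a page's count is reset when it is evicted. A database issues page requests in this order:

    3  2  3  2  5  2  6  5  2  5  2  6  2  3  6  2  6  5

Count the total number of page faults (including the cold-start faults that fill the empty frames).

8

3: fault, frames {3}
2: fault, frames {3,2}
3: hit
2: hit
5: fault, frames {3,2,5}
2: hit
6: fault, evict 5, frames {3,2,6}
5: fault, evict 6, frames {3,2,5}
2: hit
5: hit
2: hit
6: fault, evict 3, frames {2,5,6}
2: hit
3: fault, evict 6, frames {2,5,3}
6: fault, evict 3, frames {2,5,6}
2: hit
6: hit
5: hit
Page faults: 8.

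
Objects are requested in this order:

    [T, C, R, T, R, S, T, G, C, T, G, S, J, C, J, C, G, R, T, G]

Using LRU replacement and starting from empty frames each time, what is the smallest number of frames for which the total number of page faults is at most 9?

5

f=1: 20 faults
f=2: 17 faults
f=3: 12 faults
f=4: 10 faults
f=5: 8 faults
f=6: 6 faults
Smallest f with faults ≤ 9 is 5.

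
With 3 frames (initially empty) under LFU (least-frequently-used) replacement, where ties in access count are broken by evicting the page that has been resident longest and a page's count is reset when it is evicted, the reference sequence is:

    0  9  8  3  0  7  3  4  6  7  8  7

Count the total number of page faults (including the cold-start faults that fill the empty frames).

0: miss, frames [0]
9: miss, frames [0, 9]
8: miss, frames [0, 9, 8]
3: miss, evict 0, frames [9, 8, 3]
0: miss, evict 9, frames [8, 3, 0]
7: miss, evict 8, frames [3, 0, 7]
3: hit
4: miss, evict 0, frames [3, 7, 4]
6: miss, evict 7, frames [3, 4, 6]
7: miss, evict 4, frames [3, 6, 7]
8: miss, evict 6, frames [3, 7, 8]
7: hit
Page faults: 10.

10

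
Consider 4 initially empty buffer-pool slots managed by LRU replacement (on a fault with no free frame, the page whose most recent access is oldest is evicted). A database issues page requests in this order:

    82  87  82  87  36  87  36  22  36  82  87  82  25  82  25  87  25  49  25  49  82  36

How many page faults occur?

7

82: fault, frames [82]
87: fault, frames [82, 87]
82: hit
87: hit
36: fault, frames [82, 87, 36]
87: hit
36: hit
22: fault, frames [82, 87, 36, 22]
36: hit
82: hit
87: hit
82: hit
25: fault, evict 22, frames [36, 87, 82, 25]
82: hit
25: hit
87: hit
25: hit
49: fault, evict 36, frames [82, 87, 25, 49]
25: hit
49: hit
82: hit
36: fault, evict 87, frames [25, 49, 82, 36]
Page faults: 7.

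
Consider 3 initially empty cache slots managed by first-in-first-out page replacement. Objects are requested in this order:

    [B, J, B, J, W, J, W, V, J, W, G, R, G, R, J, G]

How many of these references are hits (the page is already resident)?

B → fault, frames [B]
J → fault, frames [B, J]
B → hit
J → hit
W → fault, frames [B, J, W]
J → hit
W → hit
V → fault, evict B, frames [J, W, V]
J → hit
W → hit
G → fault, evict J, frames [W, V, G]
R → fault, evict W, frames [V, G, R]
G → hit
R → hit
J → fault, evict V, frames [G, R, J]
G → hit
Hits: 9.

9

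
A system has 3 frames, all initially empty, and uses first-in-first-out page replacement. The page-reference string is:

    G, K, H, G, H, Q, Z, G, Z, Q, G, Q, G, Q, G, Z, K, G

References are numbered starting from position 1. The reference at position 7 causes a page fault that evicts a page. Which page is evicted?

pos 1: G -> fault, frames (G)
pos 2: K -> fault, frames (G K)
pos 3: H -> fault, frames (G K H)
pos 4: G -> hit
pos 5: H -> hit
pos 6: Q -> fault, evict G, frames (K H Q)
pos 7: Z -> fault, evict K, frames (H Q Z)
At position 7, page K is evicted.

K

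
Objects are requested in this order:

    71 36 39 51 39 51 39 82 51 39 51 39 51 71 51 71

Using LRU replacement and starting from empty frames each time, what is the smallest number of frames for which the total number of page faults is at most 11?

f=1: 16 faults
f=2: 8 faults
f=3: 6 faults
f=4: 6 faults
f=5: 5 faults
Smallest f with faults ≤ 11 is 2.

2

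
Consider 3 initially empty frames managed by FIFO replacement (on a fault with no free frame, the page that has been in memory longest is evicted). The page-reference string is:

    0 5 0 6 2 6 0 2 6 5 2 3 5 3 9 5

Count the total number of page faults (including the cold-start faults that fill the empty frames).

0 -> fault, frames {0}
5 -> fault, frames {0,5}
0 -> hit
6 -> fault, frames {0,5,6}
2 -> fault, evict 0, frames {5,6,2}
6 -> hit
0 -> fault, evict 5, frames {6,2,0}
2 -> hit
6 -> hit
5 -> fault, evict 6, frames {2,0,5}
2 -> hit
3 -> fault, evict 2, frames {0,5,3}
5 -> hit
3 -> hit
9 -> fault, evict 0, frames {5,3,9}
5 -> hit
Page faults: 8.

8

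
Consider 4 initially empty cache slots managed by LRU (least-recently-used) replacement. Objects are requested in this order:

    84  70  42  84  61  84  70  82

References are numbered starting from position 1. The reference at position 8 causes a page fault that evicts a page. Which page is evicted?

pos 1: 84 → miss, frames (84)
pos 2: 70 → miss, frames (84 70)
pos 3: 42 → miss, frames (84 70 42)
pos 4: 84 → hit
pos 5: 61 → miss, frames (70 42 84 61)
pos 6: 84 → hit
pos 7: 70 → hit
pos 8: 82 → miss, evict 42, frames (61 84 70 82)
At position 8, page 42 is evicted.

42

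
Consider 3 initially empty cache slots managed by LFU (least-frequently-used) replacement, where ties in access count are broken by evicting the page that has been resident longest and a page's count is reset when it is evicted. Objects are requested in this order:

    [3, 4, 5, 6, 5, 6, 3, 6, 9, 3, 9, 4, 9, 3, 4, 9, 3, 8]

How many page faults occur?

15

3 -> fault, frames {3}
4 -> fault, frames {3,4}
5 -> fault, frames {3,4,5}
6 -> fault, evict 3, frames {4,5,6}
5 -> hit
6 -> hit
3 -> fault, evict 4, frames {5,6,3}
6 -> hit
9 -> fault, evict 3, frames {5,6,9}
3 -> fault, evict 9, frames {5,6,3}
9 -> fault, evict 3, frames {5,6,9}
4 -> fault, evict 9, frames {5,6,4}
9 -> fault, evict 4, frames {5,6,9}
3 -> fault, evict 9, frames {5,6,3}
4 -> fault, evict 3, frames {5,6,4}
9 -> fault, evict 4, frames {5,6,9}
3 -> fault, evict 9, frames {5,6,3}
8 -> fault, evict 3, frames {5,6,8}
Page faults: 15.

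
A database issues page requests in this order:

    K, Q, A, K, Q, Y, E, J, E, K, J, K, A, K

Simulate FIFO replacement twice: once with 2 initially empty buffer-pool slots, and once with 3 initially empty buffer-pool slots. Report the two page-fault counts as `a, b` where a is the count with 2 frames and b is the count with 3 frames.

2 frames: F F F F F F F F . F . . F . → 10 faults.
3 frames: F F F . . F F F . F . . F . → 8 faults.
8 < 10: adding a frame reduced faults, as is typical.

10, 8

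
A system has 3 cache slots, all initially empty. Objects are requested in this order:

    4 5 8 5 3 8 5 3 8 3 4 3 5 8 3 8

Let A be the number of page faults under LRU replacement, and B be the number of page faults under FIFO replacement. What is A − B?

Under LRU: F F F . F . . . . . F . F F . . → 7 faults.
Under FIFO: F F F . F . . . . . F . F F F . → 8 faults.
A − B = 7 − 8 = -1.

-1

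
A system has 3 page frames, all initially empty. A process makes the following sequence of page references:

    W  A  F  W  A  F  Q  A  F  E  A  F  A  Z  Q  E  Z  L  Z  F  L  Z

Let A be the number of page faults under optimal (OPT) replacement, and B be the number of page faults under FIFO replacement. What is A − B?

Under OPT: F F F . . . F . . F . . . F F . . F . F . . → 9 faults.
Under FIFO: F F F . . . F . . F F F . F F F . F F F . . → 13 faults.
A − B = 9 − 13 = -4.

-4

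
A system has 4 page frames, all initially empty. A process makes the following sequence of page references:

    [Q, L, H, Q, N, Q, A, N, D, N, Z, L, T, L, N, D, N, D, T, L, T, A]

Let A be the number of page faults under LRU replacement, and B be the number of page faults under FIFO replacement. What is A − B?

-1

Under LRU: F F F . F . F . F . F F F . . F . . . . . F → 11 faults.
Under FIFO: F F F . F . F . F . F F F . F F . . . . . F → 12 faults.
A − B = 11 − 12 = -1.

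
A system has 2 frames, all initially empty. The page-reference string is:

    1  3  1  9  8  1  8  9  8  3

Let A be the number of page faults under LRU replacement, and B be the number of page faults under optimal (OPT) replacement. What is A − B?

Under LRU: F F . F F F . F . F → 7 faults.
Under OPT: F F . F F . . F . F → 6 faults.
A − B = 7 − 6 = 1.

1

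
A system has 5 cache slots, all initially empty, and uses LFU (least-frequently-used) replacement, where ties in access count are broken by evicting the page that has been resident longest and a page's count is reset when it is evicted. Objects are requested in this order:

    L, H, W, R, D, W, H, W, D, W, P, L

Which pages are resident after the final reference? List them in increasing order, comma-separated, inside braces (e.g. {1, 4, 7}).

{D, H, L, P, W}

L → fault, frames {L}
H → fault, frames {L,H}
W → fault, frames {L,H,W}
R → fault, frames {L,H,W,R}
D → fault, frames {L,H,W,R,D}
W → hit
H → hit
W → hit
D → hit
W → hit
P → fault, evict L, frames {H,W,R,D,P}
L → fault, evict R, frames {H,W,D,P,L}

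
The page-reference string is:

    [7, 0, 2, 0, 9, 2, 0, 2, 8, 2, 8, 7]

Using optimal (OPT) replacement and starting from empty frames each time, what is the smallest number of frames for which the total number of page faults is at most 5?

4

f=1: 12 faults
f=2: 7 faults
f=3: 6 faults
f=4: 5 faults
f=5: 5 faults
Smallest f with faults ≤ 5 is 4.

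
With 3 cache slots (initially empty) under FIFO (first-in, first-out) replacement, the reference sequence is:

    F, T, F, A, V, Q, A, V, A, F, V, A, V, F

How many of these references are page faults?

8

F: miss, frames {F}
T: miss, frames {F,T}
F: hit
A: miss, frames {F,T,A}
V: miss, evict F, frames {T,A,V}
Q: miss, evict T, frames {A,V,Q}
A: hit
V: hit
A: hit
F: miss, evict A, frames {V,Q,F}
V: hit
A: miss, evict V, frames {Q,F,A}
V: miss, evict Q, frames {F,A,V}
F: hit
Page faults: 8.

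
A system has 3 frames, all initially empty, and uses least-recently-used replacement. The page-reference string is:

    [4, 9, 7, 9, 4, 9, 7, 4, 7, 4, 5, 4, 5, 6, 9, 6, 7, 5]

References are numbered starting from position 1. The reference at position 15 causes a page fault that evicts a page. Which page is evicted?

pos 1: 4 → miss, frames {4}
pos 2: 9 → miss, frames {4,9}
pos 3: 7 → miss, frames {4,9,7}
pos 4: 9 → hit
pos 5: 4 → hit
pos 6: 9 → hit
pos 7: 7 → hit
pos 8: 4 → hit
pos 9: 7 → hit
pos 10: 4 → hit
pos 11: 5 → miss, evict 9, frames {7,4,5}
pos 12: 4 → hit
pos 13: 5 → hit
pos 14: 6 → miss, evict 7, frames {4,5,6}
pos 15: 9 → miss, evict 4, frames {5,6,9}
At position 15, page 4 is evicted.

4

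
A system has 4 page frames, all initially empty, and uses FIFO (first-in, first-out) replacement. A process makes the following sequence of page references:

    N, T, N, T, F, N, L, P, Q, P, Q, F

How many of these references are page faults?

6

N -> fault, frames {N}
T -> fault, frames {N,T}
N -> hit
T -> hit
F -> fault, frames {N,T,F}
N -> hit
L -> fault, frames {N,T,F,L}
P -> fault, evict N, frames {T,F,L,P}
Q -> fault, evict T, frames {F,L,P,Q}
P -> hit
Q -> hit
F -> hit
Page faults: 6.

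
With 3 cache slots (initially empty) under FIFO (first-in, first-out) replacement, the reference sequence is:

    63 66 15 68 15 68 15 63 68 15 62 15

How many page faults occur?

7

63: fault, frames (63)
66: fault, frames (63 66)
15: fault, frames (63 66 15)
68: fault, evict 63, frames (66 15 68)
15: hit
68: hit
15: hit
63: fault, evict 66, frames (15 68 63)
68: hit
15: hit
62: fault, evict 15, frames (68 63 62)
15: fault, evict 68, frames (63 62 15)
Page faults: 7.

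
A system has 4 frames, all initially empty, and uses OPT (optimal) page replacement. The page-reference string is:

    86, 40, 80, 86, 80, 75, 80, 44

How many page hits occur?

86: fault, frames {86}
40: fault, frames {86,40}
80: fault, frames {86,40,80}
86: hit
80: hit
75: fault, frames {86,40,80,75}
80: hit
44: fault, evict 75, frames {86,40,80,44}
Hits: 3.

3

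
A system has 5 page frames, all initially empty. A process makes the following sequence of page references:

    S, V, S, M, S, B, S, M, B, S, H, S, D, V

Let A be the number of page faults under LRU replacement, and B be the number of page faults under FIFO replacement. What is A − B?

1

Under LRU: F F . F . F . . . . F . F F → 7 faults.
Under FIFO: F F . F . F . . . . F . F . → 6 faults.
A − B = 7 − 6 = 1.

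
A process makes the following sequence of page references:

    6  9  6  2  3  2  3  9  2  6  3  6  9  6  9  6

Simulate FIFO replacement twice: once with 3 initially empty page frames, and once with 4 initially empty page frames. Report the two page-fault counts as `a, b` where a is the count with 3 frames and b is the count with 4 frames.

6, 4

3 frames: F F . F F . . . . F . . F . . . → 6 faults.
4 frames: F F . F F . . . . . . . . . . . → 4 faults.
4 < 6: adding a frame reduced faults, as is typical.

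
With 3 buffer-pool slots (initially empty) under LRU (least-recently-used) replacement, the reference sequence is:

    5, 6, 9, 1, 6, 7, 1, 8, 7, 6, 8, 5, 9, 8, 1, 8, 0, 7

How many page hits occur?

6

5 → miss, frames (5)
6 → miss, frames (5 6)
9 → miss, frames (5 6 9)
1 → miss, evict 5, frames (6 9 1)
6 → hit
7 → miss, evict 9, frames (1 6 7)
1 → hit
8 → miss, evict 6, frames (7 1 8)
7 → hit
6 → miss, evict 1, frames (8 7 6)
8 → hit
5 → miss, evict 7, frames (6 8 5)
9 → miss, evict 6, frames (8 5 9)
8 → hit
1 → miss, evict 5, frames (9 8 1)
8 → hit
0 → miss, evict 9, frames (1 8 0)
7 → miss, evict 1, frames (8 0 7)
Hits: 6.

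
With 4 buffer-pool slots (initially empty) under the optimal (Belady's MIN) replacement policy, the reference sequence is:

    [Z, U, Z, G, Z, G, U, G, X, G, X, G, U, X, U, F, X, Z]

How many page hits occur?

13

Z -> miss, frames (Z)
U -> miss, frames (Z U)
Z -> hit
G -> miss, frames (Z U G)
Z -> hit
G -> hit
U -> hit
G -> hit
X -> miss, frames (Z U G X)
G -> hit
X -> hit
G -> hit
U -> hit
X -> hit
U -> hit
F -> miss, evict G, frames (Z U X F)
X -> hit
Z -> hit
Hits: 13.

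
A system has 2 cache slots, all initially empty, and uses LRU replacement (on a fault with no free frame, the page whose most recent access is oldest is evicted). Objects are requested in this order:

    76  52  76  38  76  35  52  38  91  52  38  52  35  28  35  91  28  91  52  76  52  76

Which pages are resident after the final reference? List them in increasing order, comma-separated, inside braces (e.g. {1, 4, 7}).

76 → fault, frames [76]
52 → fault, frames [76, 52]
76 → hit
38 → fault, evict 52, frames [76, 38]
76 → hit
35 → fault, evict 38, frames [76, 35]
52 → fault, evict 76, frames [35, 52]
38 → fault, evict 35, frames [52, 38]
91 → fault, evict 52, frames [38, 91]
52 → fault, evict 38, frames [91, 52]
38 → fault, evict 91, frames [52, 38]
52 → hit
35 → fault, evict 38, frames [52, 35]
28 → fault, evict 52, frames [35, 28]
35 → hit
91 → fault, evict 28, frames [35, 91]
28 → fault, evict 35, frames [91, 28]
91 → hit
52 → fault, evict 28, frames [91, 52]
76 → fault, evict 91, frames [52, 76]
52 → hit
76 → hit

{52, 76}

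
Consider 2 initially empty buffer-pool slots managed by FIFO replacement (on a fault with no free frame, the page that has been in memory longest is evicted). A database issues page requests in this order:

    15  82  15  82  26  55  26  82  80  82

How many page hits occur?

4

15 → miss, frames [15]
82 → miss, frames [15, 82]
15 → hit
82 → hit
26 → miss, evict 15, frames [82, 26]
55 → miss, evict 82, frames [26, 55]
26 → hit
82 → miss, evict 26, frames [55, 82]
80 → miss, evict 55, frames [82, 80]
82 → hit
Hits: 4.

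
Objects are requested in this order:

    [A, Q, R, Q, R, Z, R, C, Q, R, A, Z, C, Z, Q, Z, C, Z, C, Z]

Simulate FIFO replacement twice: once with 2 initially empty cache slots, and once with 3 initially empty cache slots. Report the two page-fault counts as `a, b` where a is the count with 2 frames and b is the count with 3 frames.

2 frames: F F F . . F . F F F F F F . F F F . . . → 13 faults.
3 frames: F F F . . F . F F F F F F . F . . . . . → 11 faults.
11 < 13: adding a frame reduced faults, as is typical.

13, 11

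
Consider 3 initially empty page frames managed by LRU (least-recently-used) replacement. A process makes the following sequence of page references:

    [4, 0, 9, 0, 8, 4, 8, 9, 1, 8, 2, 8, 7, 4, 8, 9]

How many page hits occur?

5

4: fault, frames (4)
0: fault, frames (4 0)
9: fault, frames (4 0 9)
0: hit
8: fault, evict 4, frames (9 0 8)
4: fault, evict 9, frames (0 8 4)
8: hit
9: fault, evict 0, frames (4 8 9)
1: fault, evict 4, frames (8 9 1)
8: hit
2: fault, evict 9, frames (1 8 2)
8: hit
7: fault, evict 1, frames (2 8 7)
4: fault, evict 2, frames (8 7 4)
8: hit
9: fault, evict 7, frames (4 8 9)
Hits: 5.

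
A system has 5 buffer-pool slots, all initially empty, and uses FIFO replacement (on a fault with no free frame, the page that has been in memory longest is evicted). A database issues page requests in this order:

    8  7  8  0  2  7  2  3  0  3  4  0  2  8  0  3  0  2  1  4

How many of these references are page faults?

8: miss, frames [8]
7: miss, frames [8, 7]
8: hit
0: miss, frames [8, 7, 0]
2: miss, frames [8, 7, 0, 2]
7: hit
2: hit
3: miss, frames [8, 7, 0, 2, 3]
0: hit
3: hit
4: miss, evict 8, frames [7, 0, 2, 3, 4]
0: hit
2: hit
8: miss, evict 7, frames [0, 2, 3, 4, 8]
0: hit
3: hit
0: hit
2: hit
1: miss, evict 0, frames [2, 3, 4, 8, 1]
4: hit
Page faults: 8.

8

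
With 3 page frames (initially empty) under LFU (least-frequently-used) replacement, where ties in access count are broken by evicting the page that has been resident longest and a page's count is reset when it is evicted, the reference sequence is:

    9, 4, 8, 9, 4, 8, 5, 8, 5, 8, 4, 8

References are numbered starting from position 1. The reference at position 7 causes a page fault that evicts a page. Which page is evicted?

9

pos 1: 9 → miss, frames (9)
pos 2: 4 → miss, frames (9 4)
pos 3: 8 → miss, frames (9 4 8)
pos 4: 9 → hit
pos 5: 4 → hit
pos 6: 8 → hit
pos 7: 5 → miss, evict 9, frames (4 8 5)
At position 7, page 9 is evicted.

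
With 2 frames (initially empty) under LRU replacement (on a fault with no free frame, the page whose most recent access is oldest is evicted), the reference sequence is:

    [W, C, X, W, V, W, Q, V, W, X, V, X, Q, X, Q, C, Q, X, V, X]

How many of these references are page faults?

W -> fault, frames (W)
C -> fault, frames (W C)
X -> fault, evict W, frames (C X)
W -> fault, evict C, frames (X W)
V -> fault, evict X, frames (W V)
W -> hit
Q -> fault, evict V, frames (W Q)
V -> fault, evict W, frames (Q V)
W -> fault, evict Q, frames (V W)
X -> fault, evict V, frames (W X)
V -> fault, evict W, frames (X V)
X -> hit
Q -> fault, evict V, frames (X Q)
X -> hit
Q -> hit
C -> fault, evict X, frames (Q C)
Q -> hit
X -> fault, evict C, frames (Q X)
V -> fault, evict Q, frames (X V)
X -> hit
Page faults: 14.

14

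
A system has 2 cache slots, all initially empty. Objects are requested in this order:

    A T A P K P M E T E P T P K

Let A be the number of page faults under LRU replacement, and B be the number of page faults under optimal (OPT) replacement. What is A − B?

1

Under LRU: F F . F F . F F F . F F . F → 10 faults.
Under OPT: F F . F F . F F F . F . . F → 9 faults.
A − B = 10 − 9 = 1.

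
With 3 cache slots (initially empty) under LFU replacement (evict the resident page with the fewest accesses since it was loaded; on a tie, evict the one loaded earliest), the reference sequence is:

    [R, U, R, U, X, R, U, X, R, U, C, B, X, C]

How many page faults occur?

7

R: fault, frames {R}
U: fault, frames {R,U}
R: hit
U: hit
X: fault, frames {R,U,X}
R: hit
U: hit
X: hit
R: hit
U: hit
C: fault, evict X, frames {R,U,C}
B: fault, evict C, frames {R,U,B}
X: fault, evict B, frames {R,U,X}
C: fault, evict X, frames {R,U,C}
Page faults: 7.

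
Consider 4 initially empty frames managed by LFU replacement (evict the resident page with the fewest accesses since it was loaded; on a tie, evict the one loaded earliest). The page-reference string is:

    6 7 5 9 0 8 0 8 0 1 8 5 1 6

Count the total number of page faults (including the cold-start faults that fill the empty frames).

9

6 -> fault, frames {6}
7 -> fault, frames {6,7}
5 -> fault, frames {6,7,5}
9 -> fault, frames {6,7,5,9}
0 -> fault, evict 6, frames {7,5,9,0}
8 -> fault, evict 7, frames {5,9,0,8}
0 -> hit
8 -> hit
0 -> hit
1 -> fault, evict 5, frames {9,0,8,1}
8 -> hit
5 -> fault, evict 9, frames {0,8,1,5}
1 -> hit
6 -> fault, evict 5, frames {0,8,1,6}
Page faults: 9.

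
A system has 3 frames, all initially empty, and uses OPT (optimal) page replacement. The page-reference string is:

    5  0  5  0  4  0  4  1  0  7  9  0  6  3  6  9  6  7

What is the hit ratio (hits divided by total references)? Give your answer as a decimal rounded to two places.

0.50

5: miss, frames {5}
0: miss, frames {5,0}
5: hit
0: hit
4: miss, frames {5,0,4}
0: hit
4: hit
1: miss, evict 4, frames {5,0,1}
0: hit
7: miss, evict 1, frames {5,0,7}
9: miss, evict 5, frames {0,7,9}
0: hit
6: miss, evict 0, frames {7,9,6}
3: miss, evict 7, frames {9,6,3}
6: hit
9: hit
6: hit
7: miss, evict 3, frames {9,6,7}
Hits: 9 of 18 references → 9/18 = 0.5000.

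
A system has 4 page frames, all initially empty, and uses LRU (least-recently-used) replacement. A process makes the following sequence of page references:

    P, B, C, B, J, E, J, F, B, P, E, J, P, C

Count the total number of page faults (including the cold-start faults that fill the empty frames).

P -> miss, frames [P]
B -> miss, frames [P, B]
C -> miss, frames [P, B, C]
B -> hit
J -> miss, frames [P, C, B, J]
E -> miss, evict P, frames [C, B, J, E]
J -> hit
F -> miss, evict C, frames [B, E, J, F]
B -> hit
P -> miss, evict E, frames [J, F, B, P]
E -> miss, evict J, frames [F, B, P, E]
J -> miss, evict F, frames [B, P, E, J]
P -> hit
C -> miss, evict B, frames [E, J, P, C]
Page faults: 10.

10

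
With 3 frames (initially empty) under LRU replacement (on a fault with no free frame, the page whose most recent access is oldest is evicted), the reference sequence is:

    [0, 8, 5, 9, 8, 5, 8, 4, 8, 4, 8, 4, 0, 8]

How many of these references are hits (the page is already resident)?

8

0 → fault, frames [0]
8 → fault, frames [0, 8]
5 → fault, frames [0, 8, 5]
9 → fault, evict 0, frames [8, 5, 9]
8 → hit
5 → hit
8 → hit
4 → fault, evict 9, frames [5, 8, 4]
8 → hit
4 → hit
8 → hit
4 → hit
0 → fault, evict 5, frames [8, 4, 0]
8 → hit
Hits: 8.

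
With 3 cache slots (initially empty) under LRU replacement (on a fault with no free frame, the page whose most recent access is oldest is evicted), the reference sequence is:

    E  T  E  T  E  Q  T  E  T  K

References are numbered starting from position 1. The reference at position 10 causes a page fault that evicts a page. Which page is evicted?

pos 1: E -> fault, frames (E)
pos 2: T -> fault, frames (E T)
pos 3: E -> hit
pos 4: T -> hit
pos 5: E -> hit
pos 6: Q -> fault, frames (T E Q)
pos 7: T -> hit
pos 8: E -> hit
pos 9: T -> hit
pos 10: K -> fault, evict Q, frames (E T K)
At position 10, page Q is evicted.

Q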